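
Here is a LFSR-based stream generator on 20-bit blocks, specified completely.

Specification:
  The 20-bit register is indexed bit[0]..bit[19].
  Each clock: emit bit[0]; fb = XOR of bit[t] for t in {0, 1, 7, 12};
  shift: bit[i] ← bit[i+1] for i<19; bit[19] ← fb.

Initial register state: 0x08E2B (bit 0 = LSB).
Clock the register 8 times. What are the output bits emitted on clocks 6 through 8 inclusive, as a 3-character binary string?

100

reg_0 = 0x08E2B
clock 1: out=1, reg = 0x04715
clock 2: out=1, reg = 0x8238A
clock 3: out=0, reg = 0x411C5
clock 4: out=1, reg = 0xA08E2
clock 5: out=0, reg = 0x50471
clock 6: out=1, reg = 0xA8238
clock 7: out=0, reg = 0x5411C
clock 8: out=0, reg = 0x2A08E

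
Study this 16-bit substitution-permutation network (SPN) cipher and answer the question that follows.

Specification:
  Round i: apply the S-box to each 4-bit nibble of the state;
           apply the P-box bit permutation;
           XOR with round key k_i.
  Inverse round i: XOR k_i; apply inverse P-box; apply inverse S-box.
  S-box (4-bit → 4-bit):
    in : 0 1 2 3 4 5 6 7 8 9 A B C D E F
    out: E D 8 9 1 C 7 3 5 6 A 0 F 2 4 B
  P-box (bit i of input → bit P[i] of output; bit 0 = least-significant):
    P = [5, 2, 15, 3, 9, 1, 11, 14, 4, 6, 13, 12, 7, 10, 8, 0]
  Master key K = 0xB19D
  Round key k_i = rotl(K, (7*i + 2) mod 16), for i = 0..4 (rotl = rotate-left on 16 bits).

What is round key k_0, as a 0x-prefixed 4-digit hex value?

0xC676

K = 0xB19D
k_0 = rotl(K, (7*0+2) mod 16) = rotl(K, 2) = 0xC676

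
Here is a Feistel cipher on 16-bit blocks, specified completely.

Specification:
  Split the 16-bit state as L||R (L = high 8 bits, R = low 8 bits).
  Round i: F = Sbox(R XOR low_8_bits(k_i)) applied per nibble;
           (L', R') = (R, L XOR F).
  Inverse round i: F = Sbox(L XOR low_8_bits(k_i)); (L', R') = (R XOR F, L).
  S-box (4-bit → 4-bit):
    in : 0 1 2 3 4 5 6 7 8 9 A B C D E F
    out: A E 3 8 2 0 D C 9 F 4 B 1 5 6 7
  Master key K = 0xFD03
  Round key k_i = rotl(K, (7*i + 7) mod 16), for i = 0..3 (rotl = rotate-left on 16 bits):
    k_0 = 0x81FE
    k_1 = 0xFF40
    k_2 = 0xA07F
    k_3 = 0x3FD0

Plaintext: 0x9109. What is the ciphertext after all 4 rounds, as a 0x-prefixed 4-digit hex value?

0x65FC

s_0 = plaintext = 0x9109
s_1 = Round(s_0, k_0) = 0x09ED
s_2 = Round(s_1, k_1) = 0xED4C
s_3 = Round(s_2, k_2) = 0x4C65
s_4 = Round(s_3, k_3) = 0x65FC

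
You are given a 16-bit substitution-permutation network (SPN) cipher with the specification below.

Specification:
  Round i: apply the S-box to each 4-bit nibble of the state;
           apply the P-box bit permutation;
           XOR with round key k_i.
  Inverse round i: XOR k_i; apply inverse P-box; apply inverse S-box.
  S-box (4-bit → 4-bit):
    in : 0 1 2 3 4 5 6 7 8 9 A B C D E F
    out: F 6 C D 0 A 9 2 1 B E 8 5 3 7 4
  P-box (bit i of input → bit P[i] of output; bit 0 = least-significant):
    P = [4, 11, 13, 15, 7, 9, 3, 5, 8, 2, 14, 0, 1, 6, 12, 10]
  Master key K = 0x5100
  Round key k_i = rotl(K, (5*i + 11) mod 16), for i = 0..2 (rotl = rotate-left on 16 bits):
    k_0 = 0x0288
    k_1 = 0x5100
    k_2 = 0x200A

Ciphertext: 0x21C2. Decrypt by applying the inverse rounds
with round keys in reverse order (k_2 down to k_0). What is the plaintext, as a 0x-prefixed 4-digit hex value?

s_0 = ciphertext = 0x21C2
s_1 = InvRound(s_0, k_2) = 0x78C4
s_2 = InvRound(s_1, k_1) = 0x7D81
s_3 = InvRound(s_2, k_0) = 0x2311

0x2311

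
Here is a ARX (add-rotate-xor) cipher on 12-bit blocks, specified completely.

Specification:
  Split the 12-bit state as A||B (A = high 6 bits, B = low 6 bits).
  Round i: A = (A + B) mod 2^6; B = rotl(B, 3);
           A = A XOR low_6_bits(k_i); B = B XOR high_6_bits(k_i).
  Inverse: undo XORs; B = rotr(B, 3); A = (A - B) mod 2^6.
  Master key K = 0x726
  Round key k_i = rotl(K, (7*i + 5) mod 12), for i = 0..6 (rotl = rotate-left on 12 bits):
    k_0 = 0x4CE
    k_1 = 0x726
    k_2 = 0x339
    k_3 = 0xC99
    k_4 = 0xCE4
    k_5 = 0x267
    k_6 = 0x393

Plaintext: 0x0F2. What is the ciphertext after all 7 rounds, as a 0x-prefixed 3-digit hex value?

0xA88

s_0 = plaintext = 0x0F2
s_1 = Round(s_0, k_0) = 0xEC5
s_2 = Round(s_1, k_1) = 0x9B4
s_3 = Round(s_2, k_2) = 0x8EA
s_4 = Round(s_3, k_3) = 0x527
s_5 = Round(s_4, k_4) = 0x7CF
s_6 = Round(s_5, k_5) = 0x270
s_7 = Round(s_6, k_6) = 0xA88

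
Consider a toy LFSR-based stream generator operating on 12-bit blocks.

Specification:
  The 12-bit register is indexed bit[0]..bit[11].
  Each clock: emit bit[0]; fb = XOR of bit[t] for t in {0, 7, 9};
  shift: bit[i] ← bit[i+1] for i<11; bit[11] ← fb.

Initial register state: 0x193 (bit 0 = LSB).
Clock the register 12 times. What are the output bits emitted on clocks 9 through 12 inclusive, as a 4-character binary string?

1000

reg_0 = 0x193
clock 1: out=1, reg = 0x0C9
clock 2: out=1, reg = 0x064
clock 3: out=0, reg = 0x032
clock 4: out=0, reg = 0x019
clock 5: out=1, reg = 0x80C
clock 6: out=0, reg = 0x406
clock 7: out=0, reg = 0x203
clock 8: out=1, reg = 0x101
clock 9: out=1, reg = 0x880
clock 10: out=0, reg = 0xC40
clock 11: out=0, reg = 0x620
clock 12: out=0, reg = 0xB10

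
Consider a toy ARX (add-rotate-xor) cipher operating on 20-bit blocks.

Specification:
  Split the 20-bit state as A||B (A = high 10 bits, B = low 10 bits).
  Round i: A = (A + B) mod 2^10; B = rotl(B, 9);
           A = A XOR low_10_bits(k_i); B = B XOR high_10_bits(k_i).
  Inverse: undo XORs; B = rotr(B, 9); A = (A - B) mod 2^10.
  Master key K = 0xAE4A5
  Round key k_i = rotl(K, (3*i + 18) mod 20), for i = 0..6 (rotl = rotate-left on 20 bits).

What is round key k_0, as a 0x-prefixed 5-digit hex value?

0x6B929

K = 0xAE4A5
k_0 = rotl(K, (3*0+18) mod 20) = rotl(K, 18) = 0x6B929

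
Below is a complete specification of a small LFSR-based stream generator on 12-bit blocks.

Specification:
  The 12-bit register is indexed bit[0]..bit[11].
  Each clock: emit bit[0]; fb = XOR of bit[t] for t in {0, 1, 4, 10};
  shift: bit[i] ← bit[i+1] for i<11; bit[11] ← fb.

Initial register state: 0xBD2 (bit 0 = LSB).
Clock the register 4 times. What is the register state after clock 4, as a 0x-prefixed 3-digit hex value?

reg_0 = 0xBD2
clock 1: out=0, reg = 0x5E9
clock 2: out=1, reg = 0x2F4
clock 3: out=0, reg = 0x97A
clock 4: out=0, reg = 0x4BD

0x4BD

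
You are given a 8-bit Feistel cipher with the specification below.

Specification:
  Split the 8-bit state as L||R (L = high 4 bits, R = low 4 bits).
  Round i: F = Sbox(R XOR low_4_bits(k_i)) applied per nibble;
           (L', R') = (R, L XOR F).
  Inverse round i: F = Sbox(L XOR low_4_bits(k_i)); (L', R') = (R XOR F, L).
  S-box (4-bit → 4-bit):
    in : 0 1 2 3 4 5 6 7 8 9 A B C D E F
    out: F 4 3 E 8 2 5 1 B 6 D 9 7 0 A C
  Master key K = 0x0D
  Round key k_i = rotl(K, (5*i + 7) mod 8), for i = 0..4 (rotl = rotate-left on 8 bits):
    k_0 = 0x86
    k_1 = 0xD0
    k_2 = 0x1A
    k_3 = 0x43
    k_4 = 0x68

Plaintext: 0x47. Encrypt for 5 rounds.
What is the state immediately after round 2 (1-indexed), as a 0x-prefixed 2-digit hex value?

0x08

s_0 = plaintext = 0x47
s_1 = Round(s_0, k_0) = 0x70
s_2 = Round(s_1, k_1) = 0x08
s_3 = Round(s_2, k_2) = 0x83
s_4 = Round(s_3, k_3) = 0x37
s_5 = Round(s_4, k_4) = 0x7F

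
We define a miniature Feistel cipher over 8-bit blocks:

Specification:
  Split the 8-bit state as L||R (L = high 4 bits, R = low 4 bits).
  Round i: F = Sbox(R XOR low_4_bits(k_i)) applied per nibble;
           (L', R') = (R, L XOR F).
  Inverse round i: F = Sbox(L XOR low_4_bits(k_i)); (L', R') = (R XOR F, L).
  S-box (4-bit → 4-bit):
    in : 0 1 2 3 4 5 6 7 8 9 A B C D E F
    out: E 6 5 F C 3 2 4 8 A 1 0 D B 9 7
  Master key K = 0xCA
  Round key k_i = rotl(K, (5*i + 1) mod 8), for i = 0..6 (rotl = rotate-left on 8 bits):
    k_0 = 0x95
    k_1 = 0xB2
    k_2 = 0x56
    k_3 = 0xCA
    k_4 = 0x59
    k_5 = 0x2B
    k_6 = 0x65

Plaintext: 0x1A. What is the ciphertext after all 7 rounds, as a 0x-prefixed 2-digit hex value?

s_0 = plaintext = 0x1A
s_1 = Round(s_0, k_0) = 0xA6
s_2 = Round(s_1, k_1) = 0x66
s_3 = Round(s_2, k_2) = 0x68
s_4 = Round(s_3, k_3) = 0x83
s_5 = Round(s_4, k_4) = 0x39
s_6 = Round(s_5, k_5) = 0x96
s_7 = Round(s_6, k_6) = 0x66

0x66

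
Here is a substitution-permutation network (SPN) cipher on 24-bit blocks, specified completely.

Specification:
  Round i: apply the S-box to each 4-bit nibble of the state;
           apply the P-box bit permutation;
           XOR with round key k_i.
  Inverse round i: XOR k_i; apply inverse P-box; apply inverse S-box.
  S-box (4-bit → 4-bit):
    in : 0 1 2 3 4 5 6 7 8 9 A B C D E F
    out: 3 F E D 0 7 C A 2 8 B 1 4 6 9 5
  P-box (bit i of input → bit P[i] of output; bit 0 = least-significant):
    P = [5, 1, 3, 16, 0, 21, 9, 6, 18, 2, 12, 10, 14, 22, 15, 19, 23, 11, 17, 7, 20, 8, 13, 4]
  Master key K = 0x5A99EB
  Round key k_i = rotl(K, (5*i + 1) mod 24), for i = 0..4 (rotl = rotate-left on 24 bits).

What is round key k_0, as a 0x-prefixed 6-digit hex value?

0xB533D6

K = 0x5A99EB
k_0 = rotl(K, (5*0+1) mod 24) = rotl(K, 1) = 0xB533D6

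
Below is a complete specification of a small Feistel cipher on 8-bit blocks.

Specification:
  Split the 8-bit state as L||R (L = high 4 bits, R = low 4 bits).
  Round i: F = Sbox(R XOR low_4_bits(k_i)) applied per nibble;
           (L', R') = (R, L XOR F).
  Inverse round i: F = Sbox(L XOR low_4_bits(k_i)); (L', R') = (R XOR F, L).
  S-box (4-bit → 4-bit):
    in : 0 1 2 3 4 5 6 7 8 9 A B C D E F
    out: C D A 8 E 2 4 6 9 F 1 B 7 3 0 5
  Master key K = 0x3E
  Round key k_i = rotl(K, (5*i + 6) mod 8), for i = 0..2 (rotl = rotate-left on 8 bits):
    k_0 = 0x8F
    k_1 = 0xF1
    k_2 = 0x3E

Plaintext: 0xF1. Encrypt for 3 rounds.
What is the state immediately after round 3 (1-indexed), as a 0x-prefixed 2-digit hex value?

s_0 = plaintext = 0xF1
s_1 = Round(s_0, k_0) = 0x1F
s_2 = Round(s_1, k_1) = 0xF1
s_3 = Round(s_2, k_2) = 0x1A

0x1A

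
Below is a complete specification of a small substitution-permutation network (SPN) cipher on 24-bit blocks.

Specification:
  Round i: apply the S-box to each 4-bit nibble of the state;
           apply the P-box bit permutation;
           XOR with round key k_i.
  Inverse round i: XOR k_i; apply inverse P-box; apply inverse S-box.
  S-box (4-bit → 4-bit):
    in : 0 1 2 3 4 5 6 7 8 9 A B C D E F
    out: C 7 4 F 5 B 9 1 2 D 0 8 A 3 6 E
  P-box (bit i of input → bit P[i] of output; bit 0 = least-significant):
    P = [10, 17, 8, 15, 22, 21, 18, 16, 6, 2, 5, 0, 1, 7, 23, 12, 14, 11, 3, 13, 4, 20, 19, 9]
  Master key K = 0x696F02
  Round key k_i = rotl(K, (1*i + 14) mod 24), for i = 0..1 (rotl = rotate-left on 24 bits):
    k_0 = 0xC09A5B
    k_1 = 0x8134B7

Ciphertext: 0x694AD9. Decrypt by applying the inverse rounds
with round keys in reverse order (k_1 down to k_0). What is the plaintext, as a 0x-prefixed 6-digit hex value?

s_0 = ciphertext = 0x694AD9
s_1 = InvRound(s_0, k_1) = 0x0391D7
s_2 = InvRound(s_1, k_0) = 0xBEE86E

0xBEE86E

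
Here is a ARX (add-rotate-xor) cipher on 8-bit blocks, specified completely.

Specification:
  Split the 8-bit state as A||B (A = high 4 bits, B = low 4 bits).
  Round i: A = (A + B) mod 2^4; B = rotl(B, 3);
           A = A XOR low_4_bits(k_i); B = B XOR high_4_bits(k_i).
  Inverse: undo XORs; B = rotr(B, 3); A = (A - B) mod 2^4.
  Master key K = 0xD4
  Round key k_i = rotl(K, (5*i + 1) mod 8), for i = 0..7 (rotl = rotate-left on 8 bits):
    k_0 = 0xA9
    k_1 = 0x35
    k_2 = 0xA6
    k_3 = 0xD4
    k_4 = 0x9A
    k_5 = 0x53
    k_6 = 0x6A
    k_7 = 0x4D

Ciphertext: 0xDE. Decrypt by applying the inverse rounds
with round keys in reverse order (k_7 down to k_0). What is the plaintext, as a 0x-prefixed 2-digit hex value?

0x5E

s_0 = ciphertext = 0xDE
s_1 = InvRound(s_0, k_7) = 0xB5
s_2 = InvRound(s_1, k_6) = 0xB6
s_3 = InvRound(s_2, k_5) = 0x26
s_4 = InvRound(s_3, k_4) = 0x9F
s_5 = InvRound(s_4, k_3) = 0x94
s_6 = InvRound(s_5, k_2) = 0x2D
s_7 = InvRound(s_6, k_1) = 0xAD
s_8 = InvRound(s_7, k_0) = 0x5E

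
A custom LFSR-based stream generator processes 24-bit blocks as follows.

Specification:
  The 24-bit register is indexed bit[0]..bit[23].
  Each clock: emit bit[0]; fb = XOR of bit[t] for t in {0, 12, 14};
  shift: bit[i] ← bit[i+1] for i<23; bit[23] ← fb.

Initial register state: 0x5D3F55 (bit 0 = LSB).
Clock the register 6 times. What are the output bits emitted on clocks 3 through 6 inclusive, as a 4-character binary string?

reg_0 = 0x5D3F55
clock 1: out=1, reg = 0x2E9FAA
clock 2: out=0, reg = 0x974FD5
clock 3: out=1, reg = 0x4BA7EA
clock 4: out=0, reg = 0x25D3F5
clock 5: out=1, reg = 0x92E9FA
clock 6: out=0, reg = 0xC974FD

1010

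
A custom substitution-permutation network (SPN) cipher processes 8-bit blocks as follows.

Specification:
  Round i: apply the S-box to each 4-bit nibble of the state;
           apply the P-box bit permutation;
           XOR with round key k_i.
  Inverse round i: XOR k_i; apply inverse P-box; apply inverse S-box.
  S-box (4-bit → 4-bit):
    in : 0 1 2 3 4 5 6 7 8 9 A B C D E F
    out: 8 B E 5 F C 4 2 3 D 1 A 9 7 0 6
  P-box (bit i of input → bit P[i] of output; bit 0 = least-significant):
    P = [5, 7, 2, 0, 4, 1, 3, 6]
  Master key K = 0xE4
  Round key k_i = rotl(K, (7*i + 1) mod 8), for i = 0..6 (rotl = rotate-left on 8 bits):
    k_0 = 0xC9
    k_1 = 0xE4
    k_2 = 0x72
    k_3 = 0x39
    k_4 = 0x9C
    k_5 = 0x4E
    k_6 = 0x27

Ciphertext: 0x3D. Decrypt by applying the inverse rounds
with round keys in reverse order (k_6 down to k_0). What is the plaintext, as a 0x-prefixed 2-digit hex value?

0x92

s_0 = ciphertext = 0x3D
s_1 = InvRound(s_0, k_6) = 0xDE
s_2 = InvRound(s_1, k_5) = 0xA7
s_3 = InvRound(s_2, k_4) = 0xDC
s_4 = InvRound(s_3, k_3) = 0x04
s_5 = InvRound(s_4, k_2) = 0x13
s_6 = InvRound(s_5, k_1) = 0x14
s_7 = InvRound(s_6, k_0) = 0x92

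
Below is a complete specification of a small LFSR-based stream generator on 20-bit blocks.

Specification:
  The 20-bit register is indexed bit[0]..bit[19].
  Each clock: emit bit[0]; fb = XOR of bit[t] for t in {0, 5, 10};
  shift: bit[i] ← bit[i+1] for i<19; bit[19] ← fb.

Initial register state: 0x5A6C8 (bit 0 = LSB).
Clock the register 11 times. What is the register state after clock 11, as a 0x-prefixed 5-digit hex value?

reg_0 = 0x5A6C8
clock 1: out=0, reg = 0xAD364
clock 2: out=0, reg = 0xD69B2
clock 3: out=0, reg = 0xEB4D9
clock 4: out=1, reg = 0x75A6C
clock 5: out=0, reg = 0xBAD36
clock 6: out=0, reg = 0x5D69B
clock 7: out=1, reg = 0x2EB4D
clock 8: out=1, reg = 0x975A6
clock 9: out=0, reg = 0x4BAD3
clock 10: out=1, reg = 0xA5D69
clock 11: out=1, reg = 0xD2EB4

0xD2EB4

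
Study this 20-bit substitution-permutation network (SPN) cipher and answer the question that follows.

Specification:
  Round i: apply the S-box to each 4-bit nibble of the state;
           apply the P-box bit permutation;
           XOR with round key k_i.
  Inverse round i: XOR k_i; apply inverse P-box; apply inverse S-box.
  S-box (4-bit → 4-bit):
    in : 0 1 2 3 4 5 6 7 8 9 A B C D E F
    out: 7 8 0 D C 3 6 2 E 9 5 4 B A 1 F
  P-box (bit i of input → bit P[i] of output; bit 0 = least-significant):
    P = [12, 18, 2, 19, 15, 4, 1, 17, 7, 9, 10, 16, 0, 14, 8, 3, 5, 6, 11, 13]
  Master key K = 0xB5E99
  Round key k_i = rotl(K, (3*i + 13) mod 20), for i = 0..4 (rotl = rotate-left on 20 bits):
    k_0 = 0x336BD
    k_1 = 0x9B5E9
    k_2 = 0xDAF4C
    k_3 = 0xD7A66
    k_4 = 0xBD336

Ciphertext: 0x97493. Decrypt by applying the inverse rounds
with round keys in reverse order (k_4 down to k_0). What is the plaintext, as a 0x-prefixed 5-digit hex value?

s_0 = ciphertext = 0x97493
s_1 = InvRound(s_0, k_4) = 0x9A09B
s_2 = InvRound(s_1, k_3) = 0x0C550
s_3 = InvRound(s_2, k_2) = 0x4DD78
s_4 = InvRound(s_3, k_1) = 0x4597D
s_5 = InvRound(s_4, k_0) = 0x86F17

0x86F17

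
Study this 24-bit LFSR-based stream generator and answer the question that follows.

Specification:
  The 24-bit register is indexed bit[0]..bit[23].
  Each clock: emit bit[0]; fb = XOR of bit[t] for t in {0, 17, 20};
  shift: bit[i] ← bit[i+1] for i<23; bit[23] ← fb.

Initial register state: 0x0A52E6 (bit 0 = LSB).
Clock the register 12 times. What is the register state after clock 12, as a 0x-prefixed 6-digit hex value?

reg_0 = 0x0A52E6
clock 1: out=0, reg = 0x852973
clock 2: out=1, reg = 0xC294B9
clock 3: out=1, reg = 0x614A5C
clock 4: out=0, reg = 0x30A52E
clock 5: out=0, reg = 0x985297
clock 6: out=1, reg = 0x4C294B
clock 7: out=1, reg = 0xA614A5
clock 8: out=1, reg = 0x530A52
clock 9: out=0, reg = 0x298529
clock 10: out=1, reg = 0x94C294
clock 11: out=0, reg = 0xCA614A
clock 12: out=0, reg = 0xE530A5

0xE530A5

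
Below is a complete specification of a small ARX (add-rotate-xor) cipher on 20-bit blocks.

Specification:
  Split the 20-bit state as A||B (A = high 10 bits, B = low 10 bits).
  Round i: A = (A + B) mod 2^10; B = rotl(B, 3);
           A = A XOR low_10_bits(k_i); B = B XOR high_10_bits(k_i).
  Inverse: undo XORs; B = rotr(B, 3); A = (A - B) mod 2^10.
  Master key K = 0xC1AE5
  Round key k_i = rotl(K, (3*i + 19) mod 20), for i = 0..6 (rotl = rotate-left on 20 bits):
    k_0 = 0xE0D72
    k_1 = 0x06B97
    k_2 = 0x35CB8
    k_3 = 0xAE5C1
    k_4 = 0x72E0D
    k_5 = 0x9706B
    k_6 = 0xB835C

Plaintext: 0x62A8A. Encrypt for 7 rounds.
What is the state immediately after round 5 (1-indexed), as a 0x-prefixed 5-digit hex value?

0xF229D

s_0 = plaintext = 0x62A8A
s_1 = Round(s_0, k_0) = 0x59BD6
s_2 = Round(s_1, k_1) = 0xAAEAD
s_3 = Round(s_2, k_2) = 0x781BA
s_4 = Round(s_3, k_3) = 0x96F6A
s_5 = Round(s_4, k_4) = 0xF229D
s_6 = Round(s_5, k_5) = 0x83AB1
s_7 = Round(s_6, k_6) = 0xF8F6D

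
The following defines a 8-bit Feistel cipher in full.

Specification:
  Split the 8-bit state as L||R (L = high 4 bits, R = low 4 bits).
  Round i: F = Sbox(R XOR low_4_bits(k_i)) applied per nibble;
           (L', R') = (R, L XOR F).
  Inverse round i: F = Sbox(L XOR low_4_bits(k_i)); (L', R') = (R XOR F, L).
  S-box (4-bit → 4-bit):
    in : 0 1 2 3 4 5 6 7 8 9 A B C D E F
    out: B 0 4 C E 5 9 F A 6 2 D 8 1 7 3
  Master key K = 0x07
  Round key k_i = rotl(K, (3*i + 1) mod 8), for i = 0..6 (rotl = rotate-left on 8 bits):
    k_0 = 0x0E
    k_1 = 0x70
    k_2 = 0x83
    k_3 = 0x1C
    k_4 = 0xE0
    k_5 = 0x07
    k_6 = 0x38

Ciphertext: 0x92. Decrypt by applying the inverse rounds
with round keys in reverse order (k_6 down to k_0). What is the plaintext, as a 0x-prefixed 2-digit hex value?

s_0 = ciphertext = 0x92
s_1 = InvRound(s_0, k_6) = 0x29
s_2 = InvRound(s_1, k_5) = 0xC2
s_3 = InvRound(s_2, k_4) = 0xAC
s_4 = InvRound(s_3, k_3) = 0x5A
s_5 = InvRound(s_4, k_2) = 0x35
s_6 = InvRound(s_5, k_1) = 0x93
s_7 = InvRound(s_6, k_0) = 0xC9

0xC9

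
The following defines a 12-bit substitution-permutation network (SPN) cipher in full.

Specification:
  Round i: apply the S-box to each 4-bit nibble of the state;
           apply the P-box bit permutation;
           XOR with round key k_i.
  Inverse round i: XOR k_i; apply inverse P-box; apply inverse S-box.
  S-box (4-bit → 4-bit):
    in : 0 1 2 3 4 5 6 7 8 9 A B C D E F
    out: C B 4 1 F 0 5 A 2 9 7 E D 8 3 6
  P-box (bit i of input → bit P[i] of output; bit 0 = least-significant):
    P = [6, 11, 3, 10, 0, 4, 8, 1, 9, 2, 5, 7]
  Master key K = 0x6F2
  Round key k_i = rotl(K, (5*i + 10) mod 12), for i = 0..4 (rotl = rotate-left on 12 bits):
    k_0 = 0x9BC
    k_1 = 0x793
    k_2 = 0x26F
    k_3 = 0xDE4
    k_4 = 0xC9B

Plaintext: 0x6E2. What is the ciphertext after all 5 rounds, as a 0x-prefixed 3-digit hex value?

s_0 = plaintext = 0x6E2
s_1 = Round(s_0, k_0) = 0xB85
s_2 = Round(s_1, k_1) = 0x727
s_3 = Round(s_2, k_2) = 0xFEB
s_4 = Round(s_3, k_3) = 0x1D9
s_5 = Round(s_4, k_4) = 0xA5D

0xA5D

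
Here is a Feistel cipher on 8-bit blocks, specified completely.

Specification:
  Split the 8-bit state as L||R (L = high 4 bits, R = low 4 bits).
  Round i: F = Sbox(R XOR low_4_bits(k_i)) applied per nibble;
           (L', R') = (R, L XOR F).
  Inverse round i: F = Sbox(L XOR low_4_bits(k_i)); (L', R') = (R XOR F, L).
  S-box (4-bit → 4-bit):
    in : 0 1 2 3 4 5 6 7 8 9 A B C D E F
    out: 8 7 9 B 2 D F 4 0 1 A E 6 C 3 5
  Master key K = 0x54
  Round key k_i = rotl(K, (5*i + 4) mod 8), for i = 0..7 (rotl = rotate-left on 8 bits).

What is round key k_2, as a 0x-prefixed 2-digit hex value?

0x15

K = 0x54
k_0 = rotl(K, (5*0+4) mod 8) = rotl(K, 4) = 0x45
k_1 = rotl(K, (5*1+4) mod 8) = rotl(K, 1) = 0xA8
k_2 = rotl(K, (5*2+4) mod 8) = rotl(K, 6) = 0x15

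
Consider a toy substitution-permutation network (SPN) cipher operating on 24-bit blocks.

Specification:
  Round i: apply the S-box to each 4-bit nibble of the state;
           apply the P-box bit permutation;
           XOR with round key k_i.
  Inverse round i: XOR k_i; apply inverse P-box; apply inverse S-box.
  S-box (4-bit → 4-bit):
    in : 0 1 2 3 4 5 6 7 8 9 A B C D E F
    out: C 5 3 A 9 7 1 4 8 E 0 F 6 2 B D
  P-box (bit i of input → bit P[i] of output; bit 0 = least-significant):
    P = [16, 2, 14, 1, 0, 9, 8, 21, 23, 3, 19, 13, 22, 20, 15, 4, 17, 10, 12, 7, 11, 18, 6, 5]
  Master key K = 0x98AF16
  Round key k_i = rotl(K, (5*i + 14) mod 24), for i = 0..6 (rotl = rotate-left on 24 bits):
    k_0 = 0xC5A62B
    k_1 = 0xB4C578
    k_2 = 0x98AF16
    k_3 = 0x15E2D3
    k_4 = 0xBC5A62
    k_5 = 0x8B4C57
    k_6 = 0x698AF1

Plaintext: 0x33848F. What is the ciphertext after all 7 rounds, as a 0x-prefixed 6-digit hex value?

0x35A59C

s_0 = plaintext = 0x33848F
s_1 = Round(s_0, k_0) = 0x60C299
s_2 = Round(s_1, k_1) = 0x041EF6
s_3 = Round(s_2, k_2) = 0x7B0EFF
s_4 = Round(s_3, k_3) = 0xB61708
s_5 = Round(s_4, k_4) = 0xD2D300
s_6 = Round(s_5, k_5) = 0xBD295D
s_7 = Round(s_6, k_6) = 0x35A59C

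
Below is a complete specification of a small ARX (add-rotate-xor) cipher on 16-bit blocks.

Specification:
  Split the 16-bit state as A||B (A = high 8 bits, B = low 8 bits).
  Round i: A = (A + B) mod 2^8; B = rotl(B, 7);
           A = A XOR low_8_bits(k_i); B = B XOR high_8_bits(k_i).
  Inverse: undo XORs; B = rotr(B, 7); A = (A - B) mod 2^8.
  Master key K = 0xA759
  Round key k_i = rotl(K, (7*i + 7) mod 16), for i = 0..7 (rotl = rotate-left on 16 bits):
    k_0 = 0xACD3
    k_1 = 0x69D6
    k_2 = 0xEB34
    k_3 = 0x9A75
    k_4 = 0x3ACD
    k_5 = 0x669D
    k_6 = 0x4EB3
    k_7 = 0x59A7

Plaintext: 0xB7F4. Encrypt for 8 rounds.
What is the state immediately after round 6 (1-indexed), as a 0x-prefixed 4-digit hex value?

0x4380

s_0 = plaintext = 0xB7F4
s_1 = Round(s_0, k_0) = 0x78D6
s_2 = Round(s_1, k_1) = 0x9802
s_3 = Round(s_2, k_2) = 0xAEEA
s_4 = Round(s_3, k_3) = 0xEDEF
s_5 = Round(s_4, k_4) = 0x11CD
s_6 = Round(s_5, k_5) = 0x4380
s_7 = Round(s_6, k_6) = 0x700E
s_8 = Round(s_7, k_7) = 0xD95E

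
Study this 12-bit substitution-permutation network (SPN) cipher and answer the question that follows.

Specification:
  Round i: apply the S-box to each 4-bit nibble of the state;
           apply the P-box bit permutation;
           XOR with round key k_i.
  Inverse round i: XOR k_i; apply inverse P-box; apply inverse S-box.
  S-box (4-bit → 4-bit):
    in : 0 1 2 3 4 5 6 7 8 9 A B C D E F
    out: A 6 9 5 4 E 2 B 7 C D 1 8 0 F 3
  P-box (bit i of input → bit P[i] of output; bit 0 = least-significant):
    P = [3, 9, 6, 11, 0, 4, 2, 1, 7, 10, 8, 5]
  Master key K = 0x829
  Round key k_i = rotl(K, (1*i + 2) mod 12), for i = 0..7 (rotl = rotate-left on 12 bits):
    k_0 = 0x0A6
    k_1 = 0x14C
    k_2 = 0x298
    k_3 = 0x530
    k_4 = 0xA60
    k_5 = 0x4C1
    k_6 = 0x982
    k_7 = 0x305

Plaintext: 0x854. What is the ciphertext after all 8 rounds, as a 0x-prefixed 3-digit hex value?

0x19F

s_0 = plaintext = 0x854
s_1 = Round(s_0, k_0) = 0x570
s_2 = Round(s_1, k_1) = 0xE7F
s_3 = Round(s_2, k_2) = 0x523
s_4 = Round(s_3, k_3) = 0x05B
s_5 = Round(s_4, k_4) = 0xE5E
s_6 = Round(s_5, k_5) = 0xB3F
s_7 = Round(s_6, k_6) = 0xB0F
s_8 = Round(s_7, k_7) = 0x19F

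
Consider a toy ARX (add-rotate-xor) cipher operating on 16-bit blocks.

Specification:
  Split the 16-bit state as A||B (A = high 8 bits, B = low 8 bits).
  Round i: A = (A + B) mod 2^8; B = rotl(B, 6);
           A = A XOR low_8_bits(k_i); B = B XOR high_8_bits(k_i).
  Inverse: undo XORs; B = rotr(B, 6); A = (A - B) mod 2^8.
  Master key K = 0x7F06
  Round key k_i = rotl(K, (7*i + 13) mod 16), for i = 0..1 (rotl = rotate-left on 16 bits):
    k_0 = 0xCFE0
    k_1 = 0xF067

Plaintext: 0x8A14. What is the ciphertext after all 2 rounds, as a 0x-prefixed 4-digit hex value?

s_0 = plaintext = 0x8A14
s_1 = Round(s_0, k_0) = 0x7ECA
s_2 = Round(s_1, k_1) = 0x2F42

0x2F42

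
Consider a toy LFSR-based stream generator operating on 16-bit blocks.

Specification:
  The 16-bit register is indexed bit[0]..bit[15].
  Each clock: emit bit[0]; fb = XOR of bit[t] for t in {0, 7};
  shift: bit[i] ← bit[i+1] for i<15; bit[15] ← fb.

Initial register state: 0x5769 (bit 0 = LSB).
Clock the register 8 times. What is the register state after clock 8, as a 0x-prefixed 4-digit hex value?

0xC757

reg_0 = 0x5769
clock 1: out=1, reg = 0xABB4
clock 2: out=0, reg = 0xD5DA
clock 3: out=0, reg = 0xEAED
clock 4: out=1, reg = 0x7576
clock 5: out=0, reg = 0x3ABB
clock 6: out=1, reg = 0x1D5D
clock 7: out=1, reg = 0x8EAE
clock 8: out=0, reg = 0xC757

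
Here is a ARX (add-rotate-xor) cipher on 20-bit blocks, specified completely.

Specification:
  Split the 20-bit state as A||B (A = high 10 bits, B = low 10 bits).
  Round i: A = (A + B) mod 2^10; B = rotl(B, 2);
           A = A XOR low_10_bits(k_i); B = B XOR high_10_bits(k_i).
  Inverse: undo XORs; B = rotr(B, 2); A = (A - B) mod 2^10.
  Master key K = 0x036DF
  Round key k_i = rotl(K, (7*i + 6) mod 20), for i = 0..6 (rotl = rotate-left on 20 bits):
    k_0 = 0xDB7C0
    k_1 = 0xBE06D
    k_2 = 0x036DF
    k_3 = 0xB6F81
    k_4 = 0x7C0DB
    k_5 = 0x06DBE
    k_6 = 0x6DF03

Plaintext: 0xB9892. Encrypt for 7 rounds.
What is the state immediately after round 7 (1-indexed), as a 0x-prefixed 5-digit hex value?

s_0 = plaintext = 0xB9892
s_1 = Round(s_0, k_0) = 0x2E125
s_2 = Round(s_1, k_1) = 0x6C26D
s_3 = Round(s_2, k_2) = 0xB09BB
s_4 = Round(s_3, k_3) = 0xFF036
s_5 = Round(s_4, k_4) = 0x3A528
s_6 = Round(s_5, k_5) = 0xEBCBA
s_7 = Round(s_6, k_6) = 0xDAB5F

0xDAB5F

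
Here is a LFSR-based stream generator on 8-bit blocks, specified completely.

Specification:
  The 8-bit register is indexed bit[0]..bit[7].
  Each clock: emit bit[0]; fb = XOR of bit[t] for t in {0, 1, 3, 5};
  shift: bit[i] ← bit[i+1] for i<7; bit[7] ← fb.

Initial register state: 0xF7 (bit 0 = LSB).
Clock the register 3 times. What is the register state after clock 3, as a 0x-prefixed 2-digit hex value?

reg_0 = 0xF7
clock 1: out=1, reg = 0xFB
clock 2: out=1, reg = 0x7D
clock 3: out=1, reg = 0xBE

0xBE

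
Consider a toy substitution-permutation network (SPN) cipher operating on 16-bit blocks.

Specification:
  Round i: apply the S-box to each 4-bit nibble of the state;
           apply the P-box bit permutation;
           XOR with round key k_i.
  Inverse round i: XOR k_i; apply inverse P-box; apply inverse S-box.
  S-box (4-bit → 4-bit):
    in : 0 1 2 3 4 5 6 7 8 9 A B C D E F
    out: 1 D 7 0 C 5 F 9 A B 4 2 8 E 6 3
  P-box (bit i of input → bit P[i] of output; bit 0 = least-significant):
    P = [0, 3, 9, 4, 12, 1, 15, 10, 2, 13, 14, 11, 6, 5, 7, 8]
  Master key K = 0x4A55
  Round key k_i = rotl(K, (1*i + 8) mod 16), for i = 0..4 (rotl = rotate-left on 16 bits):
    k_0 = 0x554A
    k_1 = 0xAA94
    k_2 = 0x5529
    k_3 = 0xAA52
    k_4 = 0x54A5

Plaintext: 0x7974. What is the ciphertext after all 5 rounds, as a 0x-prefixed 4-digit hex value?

s_0 = plaintext = 0x7974
s_1 = Round(s_0, k_0) = 0x6A1E
s_2 = Round(s_1, k_1) = 0x7D7C
s_3 = Round(s_2, k_2) = 0x2879
s_4 = Round(s_3, k_3) = 0x96AB
s_5 = Round(s_4, k_4) = 0xBDC9

0xBDC9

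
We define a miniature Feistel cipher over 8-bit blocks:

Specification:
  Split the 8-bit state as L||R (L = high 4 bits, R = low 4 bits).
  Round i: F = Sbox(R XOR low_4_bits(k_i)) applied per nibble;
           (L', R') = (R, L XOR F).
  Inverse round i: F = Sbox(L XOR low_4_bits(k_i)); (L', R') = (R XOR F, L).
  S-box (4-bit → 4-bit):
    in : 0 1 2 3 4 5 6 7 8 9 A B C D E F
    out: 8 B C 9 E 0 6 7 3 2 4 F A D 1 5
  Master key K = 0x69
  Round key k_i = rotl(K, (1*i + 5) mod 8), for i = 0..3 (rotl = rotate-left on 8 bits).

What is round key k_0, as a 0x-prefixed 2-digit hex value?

K = 0x69
k_0 = rotl(K, (1*0+5) mod 8) = rotl(K, 5) = 0x2D

0x2D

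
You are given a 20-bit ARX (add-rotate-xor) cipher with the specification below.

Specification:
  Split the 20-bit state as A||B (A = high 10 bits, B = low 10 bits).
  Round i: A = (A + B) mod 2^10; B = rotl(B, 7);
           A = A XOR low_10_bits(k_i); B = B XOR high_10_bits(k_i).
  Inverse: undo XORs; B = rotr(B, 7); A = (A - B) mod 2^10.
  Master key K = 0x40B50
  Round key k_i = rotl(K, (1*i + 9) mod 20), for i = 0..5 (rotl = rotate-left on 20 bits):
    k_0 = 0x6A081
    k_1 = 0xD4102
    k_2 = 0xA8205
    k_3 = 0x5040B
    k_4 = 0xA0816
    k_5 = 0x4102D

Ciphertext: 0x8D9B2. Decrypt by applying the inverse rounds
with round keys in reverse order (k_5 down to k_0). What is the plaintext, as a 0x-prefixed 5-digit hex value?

s_0 = ciphertext = 0x8D9B2
s_1 = InvRound(s_0, k_5) = 0x1A9B1
s_2 = InvRound(s_1, k_4) = 0xB799E
s_3 = InvRound(s_2, k_3) = 0xF72F9
s_4 = InvRound(s_3, k_2) = 0xC46C8
s_5 = InvRound(s_4, k_1) = 0x540C3
s_6 = InvRound(s_5, k_0) = 0x9DF5A

0x9DF5A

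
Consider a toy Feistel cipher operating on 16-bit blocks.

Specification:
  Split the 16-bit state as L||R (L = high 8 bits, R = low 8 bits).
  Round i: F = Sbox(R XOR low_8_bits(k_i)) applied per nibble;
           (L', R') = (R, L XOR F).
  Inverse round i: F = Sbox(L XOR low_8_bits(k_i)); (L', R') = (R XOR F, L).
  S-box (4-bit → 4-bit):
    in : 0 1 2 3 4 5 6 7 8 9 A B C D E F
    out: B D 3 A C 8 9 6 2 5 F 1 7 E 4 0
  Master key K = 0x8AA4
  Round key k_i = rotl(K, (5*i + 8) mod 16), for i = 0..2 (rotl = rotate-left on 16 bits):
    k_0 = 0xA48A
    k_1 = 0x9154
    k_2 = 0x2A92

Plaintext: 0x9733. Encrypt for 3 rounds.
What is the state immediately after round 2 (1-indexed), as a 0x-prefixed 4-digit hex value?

0x82DA

s_0 = plaintext = 0x9733
s_1 = Round(s_0, k_0) = 0x3382
s_2 = Round(s_1, k_1) = 0x82DA
s_3 = Round(s_2, k_2) = 0xDA40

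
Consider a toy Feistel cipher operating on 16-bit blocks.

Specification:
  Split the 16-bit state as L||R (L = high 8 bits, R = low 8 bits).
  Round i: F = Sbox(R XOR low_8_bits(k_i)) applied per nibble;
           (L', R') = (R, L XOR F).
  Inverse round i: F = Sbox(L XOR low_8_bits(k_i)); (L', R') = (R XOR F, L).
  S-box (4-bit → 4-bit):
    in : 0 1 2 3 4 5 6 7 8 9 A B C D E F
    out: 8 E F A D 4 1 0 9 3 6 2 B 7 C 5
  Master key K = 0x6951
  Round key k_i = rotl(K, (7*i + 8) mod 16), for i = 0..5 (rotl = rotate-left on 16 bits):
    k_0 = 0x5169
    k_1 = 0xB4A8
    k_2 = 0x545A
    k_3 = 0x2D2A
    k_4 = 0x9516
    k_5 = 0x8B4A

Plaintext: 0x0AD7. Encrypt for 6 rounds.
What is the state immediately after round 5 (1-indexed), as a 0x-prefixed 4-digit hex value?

0x84F7

s_0 = plaintext = 0x0AD7
s_1 = Round(s_0, k_0) = 0xD726
s_2 = Round(s_1, k_1) = 0x264B
s_3 = Round(s_2, k_2) = 0x4BC8
s_4 = Round(s_3, k_3) = 0xC884
s_5 = Round(s_4, k_4) = 0x84F7
s_6 = Round(s_5, k_5) = 0xF7A3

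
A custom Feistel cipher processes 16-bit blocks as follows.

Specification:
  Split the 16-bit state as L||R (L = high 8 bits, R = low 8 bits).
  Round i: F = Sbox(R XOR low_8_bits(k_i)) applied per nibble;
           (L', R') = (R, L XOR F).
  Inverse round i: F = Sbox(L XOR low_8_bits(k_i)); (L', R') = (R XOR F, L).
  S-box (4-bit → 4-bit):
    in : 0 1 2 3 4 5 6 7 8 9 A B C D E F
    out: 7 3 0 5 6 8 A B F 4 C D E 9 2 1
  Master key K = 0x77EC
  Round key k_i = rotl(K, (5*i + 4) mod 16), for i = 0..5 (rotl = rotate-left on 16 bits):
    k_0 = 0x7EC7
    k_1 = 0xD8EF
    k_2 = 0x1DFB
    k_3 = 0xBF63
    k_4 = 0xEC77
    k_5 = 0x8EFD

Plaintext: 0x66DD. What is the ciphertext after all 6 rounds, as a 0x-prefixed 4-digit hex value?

0xF97E

s_0 = plaintext = 0x66DD
s_1 = Round(s_0, k_0) = 0xDD5A
s_2 = Round(s_1, k_1) = 0x5A05
s_3 = Round(s_2, k_2) = 0x0548
s_4 = Round(s_3, k_3) = 0x4808
s_5 = Round(s_4, k_4) = 0x08F9
s_6 = Round(s_5, k_5) = 0xF97E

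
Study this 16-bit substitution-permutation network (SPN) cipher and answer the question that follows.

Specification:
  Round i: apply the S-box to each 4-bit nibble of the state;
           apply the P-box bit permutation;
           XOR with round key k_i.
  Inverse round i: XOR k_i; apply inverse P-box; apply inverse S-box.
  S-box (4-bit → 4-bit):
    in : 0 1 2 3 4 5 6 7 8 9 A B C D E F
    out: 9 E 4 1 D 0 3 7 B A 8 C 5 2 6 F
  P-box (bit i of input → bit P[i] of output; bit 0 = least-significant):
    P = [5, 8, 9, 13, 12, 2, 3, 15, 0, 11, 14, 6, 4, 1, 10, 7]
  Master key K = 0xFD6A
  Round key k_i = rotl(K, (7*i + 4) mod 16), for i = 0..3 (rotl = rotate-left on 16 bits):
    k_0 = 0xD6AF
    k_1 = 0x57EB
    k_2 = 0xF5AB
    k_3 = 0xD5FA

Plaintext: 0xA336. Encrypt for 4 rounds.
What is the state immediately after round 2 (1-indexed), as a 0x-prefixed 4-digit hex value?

0x88FA

s_0 = plaintext = 0xA336
s_1 = Round(s_0, k_0) = 0xC70E
s_2 = Round(s_1, k_1) = 0x88FA
s_3 = Round(s_2, k_2) = 0x4D74
s_4 = Round(s_3, k_3) = 0xEB46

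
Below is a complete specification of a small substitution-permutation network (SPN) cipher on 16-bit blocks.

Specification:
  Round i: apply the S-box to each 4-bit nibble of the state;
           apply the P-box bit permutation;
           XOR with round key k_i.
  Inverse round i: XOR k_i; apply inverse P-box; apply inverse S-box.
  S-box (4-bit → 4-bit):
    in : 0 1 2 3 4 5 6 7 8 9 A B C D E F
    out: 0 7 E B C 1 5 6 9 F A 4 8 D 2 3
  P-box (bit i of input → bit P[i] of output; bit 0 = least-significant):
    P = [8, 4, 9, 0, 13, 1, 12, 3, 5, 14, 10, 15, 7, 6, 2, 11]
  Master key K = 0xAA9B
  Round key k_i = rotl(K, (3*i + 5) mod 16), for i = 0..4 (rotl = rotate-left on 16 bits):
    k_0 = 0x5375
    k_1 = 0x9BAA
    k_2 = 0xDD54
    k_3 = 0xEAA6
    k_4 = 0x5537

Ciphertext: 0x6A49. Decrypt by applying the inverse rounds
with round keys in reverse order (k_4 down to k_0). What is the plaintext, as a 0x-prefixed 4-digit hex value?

0xB09F

s_0 = ciphertext = 0x6A49
s_1 = InvRound(s_0, k_4) = 0x2691
s_2 = InvRound(s_1, k_3) = 0x49EA
s_3 = InvRound(s_2, k_2) = 0x6D2E
s_4 = InvRound(s_3, k_1) = 0x626B
s_5 = InvRound(s_4, k_0) = 0xB09F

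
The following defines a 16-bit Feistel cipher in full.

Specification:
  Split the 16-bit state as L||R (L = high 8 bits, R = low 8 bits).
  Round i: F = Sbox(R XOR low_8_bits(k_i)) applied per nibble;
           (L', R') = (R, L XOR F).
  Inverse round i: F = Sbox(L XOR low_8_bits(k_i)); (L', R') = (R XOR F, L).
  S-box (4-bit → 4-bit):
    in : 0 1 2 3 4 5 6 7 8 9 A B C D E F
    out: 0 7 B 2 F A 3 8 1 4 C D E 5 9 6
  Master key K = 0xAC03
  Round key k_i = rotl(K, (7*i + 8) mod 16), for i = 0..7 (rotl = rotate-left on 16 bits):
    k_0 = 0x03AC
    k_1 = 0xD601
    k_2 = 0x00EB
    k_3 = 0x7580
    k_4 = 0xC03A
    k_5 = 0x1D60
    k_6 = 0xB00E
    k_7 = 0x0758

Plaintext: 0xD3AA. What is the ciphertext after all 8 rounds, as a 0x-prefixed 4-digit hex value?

0xF376

s_0 = plaintext = 0xD3AA
s_1 = Round(s_0, k_0) = 0xAAD0
s_2 = Round(s_1, k_1) = 0xD0FD
s_3 = Round(s_2, k_2) = 0xFDA3
s_4 = Round(s_3, k_3) = 0xA34F
s_5 = Round(s_4, k_4) = 0x4F29
s_6 = Round(s_5, k_5) = 0x29BB
s_7 = Round(s_6, k_6) = 0xBBF3
s_8 = Round(s_7, k_7) = 0xF376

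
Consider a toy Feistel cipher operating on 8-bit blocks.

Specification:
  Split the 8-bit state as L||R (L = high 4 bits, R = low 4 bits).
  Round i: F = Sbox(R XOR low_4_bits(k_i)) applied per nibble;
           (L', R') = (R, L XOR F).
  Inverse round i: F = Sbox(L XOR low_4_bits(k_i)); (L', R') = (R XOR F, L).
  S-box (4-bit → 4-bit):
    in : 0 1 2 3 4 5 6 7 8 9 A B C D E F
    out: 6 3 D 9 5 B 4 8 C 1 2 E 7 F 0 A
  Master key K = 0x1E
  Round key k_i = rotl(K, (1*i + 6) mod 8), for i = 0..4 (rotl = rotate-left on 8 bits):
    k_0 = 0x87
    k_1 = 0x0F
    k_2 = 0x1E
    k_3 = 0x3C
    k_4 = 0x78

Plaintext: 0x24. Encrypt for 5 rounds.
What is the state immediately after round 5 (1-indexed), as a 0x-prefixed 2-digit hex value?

s_0 = plaintext = 0x24
s_1 = Round(s_0, k_0) = 0x4B
s_2 = Round(s_1, k_1) = 0xB1
s_3 = Round(s_2, k_2) = 0x11
s_4 = Round(s_3, k_3) = 0x1E
s_5 = Round(s_4, k_4) = 0xE5

0xE5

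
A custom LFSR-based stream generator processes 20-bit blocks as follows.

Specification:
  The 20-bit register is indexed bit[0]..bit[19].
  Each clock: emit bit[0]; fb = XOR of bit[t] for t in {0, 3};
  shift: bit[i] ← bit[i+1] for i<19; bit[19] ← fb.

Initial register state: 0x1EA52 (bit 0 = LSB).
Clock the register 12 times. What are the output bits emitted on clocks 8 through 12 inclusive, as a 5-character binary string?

reg_0 = 0x1EA52
clock 1: out=0, reg = 0x0F529
clock 2: out=1, reg = 0x07A94
clock 3: out=0, reg = 0x03D4A
clock 4: out=0, reg = 0x81EA5
clock 5: out=1, reg = 0xC0F52
clock 6: out=0, reg = 0x607A9
clock 7: out=1, reg = 0x303D4
clock 8: out=0, reg = 0x181EA
clock 9: out=0, reg = 0x8C0F5
clock 10: out=1, reg = 0xC607A
clock 11: out=0, reg = 0xE303D
clock 12: out=1, reg = 0x7181E

00101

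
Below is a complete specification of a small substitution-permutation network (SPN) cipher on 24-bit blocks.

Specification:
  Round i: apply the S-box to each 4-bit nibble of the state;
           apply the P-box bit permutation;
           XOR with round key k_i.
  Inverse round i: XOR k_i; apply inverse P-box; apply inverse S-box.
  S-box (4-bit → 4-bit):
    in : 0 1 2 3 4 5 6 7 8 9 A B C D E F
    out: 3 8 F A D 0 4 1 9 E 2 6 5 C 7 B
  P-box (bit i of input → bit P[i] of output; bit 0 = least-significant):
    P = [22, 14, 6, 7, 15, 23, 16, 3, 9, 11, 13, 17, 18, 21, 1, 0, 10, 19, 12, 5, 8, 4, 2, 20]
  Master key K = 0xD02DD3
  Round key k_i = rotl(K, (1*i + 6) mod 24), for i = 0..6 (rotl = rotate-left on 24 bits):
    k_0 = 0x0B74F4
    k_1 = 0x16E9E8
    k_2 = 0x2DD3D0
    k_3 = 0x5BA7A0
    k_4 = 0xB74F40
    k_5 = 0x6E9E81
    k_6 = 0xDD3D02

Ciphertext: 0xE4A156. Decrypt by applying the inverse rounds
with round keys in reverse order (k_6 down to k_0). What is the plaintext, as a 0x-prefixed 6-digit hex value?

s_0 = ciphertext = 0xE4A156
s_1 = InvRound(s_0, k_6) = 0x9EAAC6
s_2 = InvRound(s_1, k_5) = 0xDC96AC
s_3 = InvRound(s_2, k_4) = 0xC9A342
s_4 = InvRound(s_3, k_3) = 0x1861AD
s_5 = InvRound(s_4, k_2) = 0x9DFC46
s_6 = InvRound(s_5, k_1) = 0xC26191
s_7 = InvRound(s_6, k_0) = 0xC215BC

0xC215BC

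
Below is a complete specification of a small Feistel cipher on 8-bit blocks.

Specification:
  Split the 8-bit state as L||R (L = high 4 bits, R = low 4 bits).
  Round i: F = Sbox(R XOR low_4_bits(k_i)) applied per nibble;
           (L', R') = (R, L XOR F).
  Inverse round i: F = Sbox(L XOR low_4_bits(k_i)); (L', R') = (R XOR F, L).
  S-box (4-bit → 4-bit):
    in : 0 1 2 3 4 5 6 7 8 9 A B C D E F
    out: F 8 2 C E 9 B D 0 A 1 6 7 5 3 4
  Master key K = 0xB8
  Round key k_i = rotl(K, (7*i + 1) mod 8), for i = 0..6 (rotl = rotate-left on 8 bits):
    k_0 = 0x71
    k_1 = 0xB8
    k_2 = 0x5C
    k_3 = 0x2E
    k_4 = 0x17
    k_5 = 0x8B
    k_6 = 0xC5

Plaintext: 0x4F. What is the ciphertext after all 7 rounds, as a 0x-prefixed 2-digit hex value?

s_0 = plaintext = 0x4F
s_1 = Round(s_0, k_0) = 0xF7
s_2 = Round(s_1, k_1) = 0x7B
s_3 = Round(s_2, k_2) = 0xBA
s_4 = Round(s_3, k_3) = 0xA5
s_5 = Round(s_4, k_4) = 0x58
s_6 = Round(s_5, k_5) = 0x89
s_7 = Round(s_6, k_6) = 0x9F

0x9F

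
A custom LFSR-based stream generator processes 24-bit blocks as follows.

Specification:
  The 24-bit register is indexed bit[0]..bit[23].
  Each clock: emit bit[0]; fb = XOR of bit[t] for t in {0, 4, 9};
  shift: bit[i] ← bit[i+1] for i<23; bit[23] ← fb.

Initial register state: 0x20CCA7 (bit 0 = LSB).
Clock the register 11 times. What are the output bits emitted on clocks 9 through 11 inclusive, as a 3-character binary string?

001

reg_0 = 0x20CCA7
clock 1: out=1, reg = 0x906653
clock 2: out=1, reg = 0xC83329
clock 3: out=1, reg = 0x641994
clock 4: out=0, reg = 0xB20CCA
clock 5: out=0, reg = 0x590665
clock 6: out=1, reg = 0x2C8332
clock 7: out=0, reg = 0x164199
clock 8: out=1, reg = 0x0B20CC
clock 9: out=0, reg = 0x059066
clock 10: out=0, reg = 0x02C833
clock 11: out=1, reg = 0x016419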